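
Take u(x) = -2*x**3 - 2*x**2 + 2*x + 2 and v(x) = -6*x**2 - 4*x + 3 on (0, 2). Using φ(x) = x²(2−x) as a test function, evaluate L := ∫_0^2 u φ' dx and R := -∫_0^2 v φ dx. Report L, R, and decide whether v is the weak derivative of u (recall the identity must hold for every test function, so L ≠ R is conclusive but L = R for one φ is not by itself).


LHS = 248/15, RHS = 76/5. No, v is not the weak derivative of u.

u(x) = -2*x**3 - 2*x**2 + 2*x + 2, classical derivative u'(x) = -6*x**2 - 4*x + 2.
φ(x) = x²(2−x), so φ'(x) = x*(4 - 3*x).
Note φ(0) = φ(2) = 0, so the boundary term u·φ vanishes.
LHS = ∫_0^2 u(x) φ'(x) dx = ∫_0^2 (6*x^5 - 2*x^4 - 14*x^3 + 2*x^2 + 8*x) dx. Term by term:
  ∫_0^2 6*x^5 dx = 64;  ∫_0^2 -2*x^4 dx = -64/5;  ∫_0^2 -14*x^3 dx = -56;
  ∫_0^2 2*x^2 dx = 16/3;  ∫_0^2 8*x dx = 16.
Sum: 64 − 64/5 − 56 + 16/3 + 16 = 248/15.
So LHS = 248/15.
∫_0^2 v(x) φ(x) dx = ∫_0^2 (6*x^5 - 8*x^4 - 11*x^3 + 6*x^2) dx. Term by term:
  ∫_0^2 6*x^5 dx = 64;  ∫_0^2 -8*x^4 dx = -256/5;  ∫_0^2 -11*x^3 dx = -44;
  ∫_0^2 6*x^2 dx = 16.
Sum: 64 − 256/5 − 44 + 16 = -76/5.
So RHS = -∫_0^2 v(x) φ(x) dx = 76/5.
LHS − RHS = 4/3 ≠ 0, so the identity fails.
(For a valid weak derivative the identity must hold for EVERY test function, in particular this one. The failure shows v is NOT the weak derivative of u.)
Correct weak derivative would be u'(x) = -6*x**2 - 4*x + 2.


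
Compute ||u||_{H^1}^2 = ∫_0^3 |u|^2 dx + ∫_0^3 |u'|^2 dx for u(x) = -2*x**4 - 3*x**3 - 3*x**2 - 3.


||u||_{H^1}^2 = 2713068/35

The H^1 norm (squared) on an interval (0, L) is
  ||u||_{H^1}^2 = ∫_0^L u(x)^2 dx + ∫_0^L u'(x)^2 dx.
Compute u'(x) = -8*x**3 - 9*x**2 - 6*x.
Then u(x)^2 = 4*x**8 + 12*x**7 + 21*x**6 + 18*x**5 + 21*x**4 + 18*x**3 + 18*x**2 + 9 and u'(x)^2 = 64*x**6 + 144*x**5 + 177*x**4 + 108*x**3 + 36*x**2.
Integrate each monomial from 0 to 3 using ∫_0^3 c·x^n dx = c·3^(n+1)/(n+1):
  ∫_0^3 u(x)^2 dx = ∫_0^3 (4*x^8 + 12*x^7 + 21*x^6 + 18*x^5 + 21*x^4 + 18*x^3 + 18*x^2 + 9) dx. Term by term:
    ∫_0^3 4*x^8 dx = 8748;  ∫_0^3 12*x^7 dx = 19683/2;  ∫_0^3 21*x^6 dx = 6561;
    ∫_0^3 18*x^5 dx = 2187;  ∫_0^3 21*x^4 dx = 5103/5;  ∫_0^3 18*x^3 dx = 729/2;
    ∫_0^3 18*x^2 dx = 162;  ∫_0^3 9 dx = 27.
  Sum: 8748 + 19683/2 + 6561 + 2187 + 5103/5 + 729/2 + 162 + 27 = 144558/5.
  ∫_0^3 u'(x)^2 dx = ∫_0^3 (64*x^6 + 144*x^5 + 177*x^4 + 108*x^3 + 36*x^2) dx. Term by term:
    ∫_0^3 64*x^6 dx = 139968/7;  ∫_0^3 144*x^5 dx = 17496;  ∫_0^3 177*x^4 dx = 43011/5;
    ∫_0^3 108*x^3 dx = 2187;  ∫_0^3 36*x^2 dx = 324.
  Sum: 139968/7 + 17496 + 43011/5 + 2187 + 324 = 1701162/35.
Adding: ||u||_{H^1}^2 = 144558/5 + 1701162/35 = 2713068/35.


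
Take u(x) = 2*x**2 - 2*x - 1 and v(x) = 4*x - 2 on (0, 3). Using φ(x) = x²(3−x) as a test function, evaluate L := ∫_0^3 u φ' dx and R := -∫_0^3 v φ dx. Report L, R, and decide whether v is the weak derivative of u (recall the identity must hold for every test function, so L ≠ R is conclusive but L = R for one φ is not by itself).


LHS = -351/10, RHS = -351/10. Yes, v = u' weakly.

u(x) = 2*x**2 - 2*x - 1, classical derivative u'(x) = 4*x - 2.
φ(x) = x²(3−x), so φ'(x) = 3*x*(2 - x).
Note φ(0) = φ(3) = 0, so the boundary term u·φ vanishes.
LHS = ∫_0^3 u(x) φ'(x) dx = ∫_0^3 (-6*x^4 + 18*x^3 - 9*x^2 - 6*x) dx. Term by term:
  ∫_0^3 -6*x^4 dx = -1458/5;  ∫_0^3 18*x^3 dx = 729/2;  ∫_0^3 -9*x^2 dx = -81;
  ∫_0^3 -6*x dx = -27.
Sum: -1458/5 + 729/2 − 81 − 27 = -351/10.
So LHS = -351/10.
∫_0^3 v(x) φ(x) dx = ∫_0^3 (-4*x^4 + 14*x^3 - 6*x^2) dx. Term by term:
  ∫_0^3 -4*x^4 dx = -972/5;  ∫_0^3 14*x^3 dx = 567/2;  ∫_0^3 -6*x^2 dx = -54.
Sum: -972/5 + 567/2 − 54 = 351/10.
So RHS = -∫_0^3 v(x) φ(x) dx = -351/10.
LHS = RHS, so the identity holds for this test φ.
Moreover u is smooth here and v(x) = u'(x) = 4*x - 2 pointwise, so the identity holds for every test function. Hence v is the weak derivative of u.


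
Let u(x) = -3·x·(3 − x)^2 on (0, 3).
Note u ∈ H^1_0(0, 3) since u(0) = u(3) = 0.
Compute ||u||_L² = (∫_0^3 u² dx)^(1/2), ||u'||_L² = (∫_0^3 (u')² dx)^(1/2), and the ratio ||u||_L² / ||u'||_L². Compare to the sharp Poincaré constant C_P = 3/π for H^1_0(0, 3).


||u||_L² / ||u'||_L² = 3*sqrt(14)/14 < C_P = 3/π.

u(x) = -3·x·(3 − x)^2, so u'(x) = 9*(1 - x)*(x - 3).
u(x) = -3·x·(3 − x)^2 vanishes at x = 0 and x = 3, so u ∈ H^1_0(0, 3). Differentiate via the product rule and integrate the resulting polynomials term by term.
  ∫_0^3 u² dx = ∫_0^3 (9*x^6 - 108*x^5 + 486*x^4 - 972*x^3 + 729*x^2) dx. Term by term:
    ∫_0^3 9*x^6 dx = 19683/7;  ∫_0^3 -108*x^5 dx = -13122;  ∫_0^3 486*x^4 dx = 118098/5;
    ∫_0^3 -972*x^3 dx = -19683;  ∫_0^3 729*x^2 dx = 6561.
  Sum: 19683/7 − 13122 + 118098/5 − 19683 + 6561 = 6561/35.
  ∫_0^3 (u')² dx = ∫_0^3 (81*x^4 - 648*x^3 + 1782*x^2 - 1944*x + 729) dx. Term by term:
    ∫_0^3 81*x^4 dx = 19683/5;  ∫_0^3 -648*x^3 dx = -13122;  ∫_0^3 1782*x^2 dx = 16038;
    ∫_0^3 -1944*x dx = -8748;  ∫_0^3 729 dx = 2187.
  Sum: 19683/5 − 13122 + 16038 − 8748 + 2187 = 1458/5.
∫_0^3 u² dx = 6561/35, so ||u||_L² = 81*sqrt(35)/35.
∫_0^3 (u')² dx = 1458/5, so ||u'||_L² = 27*sqrt(10)/5.
Ratio ||u||_L² / ||u'||_L² = 3*sqrt(14)/14.
Sharp Poincaré constant on H^1_0(0, 3) is C_P = L/π = 3/π, achieved by sin(π/3·x).
A polynomial bump cannot attain the sharp Poincaré constant (only the first sine eigenfunction does), so the ratio is strictly less than C_P, consistent with ||u||_L² ≤ C_P ||u'||_L².


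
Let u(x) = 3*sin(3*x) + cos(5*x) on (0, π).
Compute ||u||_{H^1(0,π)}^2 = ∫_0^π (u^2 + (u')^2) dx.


||u||_{H^1(0,π)}^2 = 58*π

u'(x) = -5*sin(5*x) + 9*cos(3*x).
Expand u² and (u')² and integrate term by term on (0, π), using: for integers n ≥ 1, ∫_0^π sin²(nx) dx = ∫_0^π cos²(nx) dx = π/2; for n ≠ n', ∫_0^π sin(nx)sin(n'x) dx = ∫_0^π cos(nx)cos(n'x) dx = 0; and by product-to-sum, ∫_0^π sin(nx)cos(n'x) dx = ½∫_0^π [sin((n+n')x) + sin((n−n')x)] dx, which is 0 when n+n' is even and 2n/(n²−n'²) when n+n' is odd (it need not vanish on (0, π)).
  u² squared terms: (3)²·∫sin(3x)² dx = 9·π/2 = 9*π/2;  (1)²·∫cos(5x)² dx = 1·π/2 = π/2.
  u² cross terms: 2·(3)·(1)·∫sin(3x)·cos(5x) dx = 6·(0) = 0.
  So ∫_0^π u² dx = 9*π/2 + π/2 + 0 = 5*π.
  (u')² squared terms: (-5)²·∫sin(5x)² dx = 25·π/2 = 25*π/2;  (9)²·∫cos(3x)² dx = 81·π/2 = 81*π/2.
  (u')² cross terms: 2·(-5)·(9)·∫sin(5x)·cos(3x) dx = -90·(0) = 0.
  So ∫_0^π (u')² dx = 25*π/2 + 81*π/2 + 0 = 53*π.
||u||_{H^1}^2 = (5*π) + (53*π) = 58*π.


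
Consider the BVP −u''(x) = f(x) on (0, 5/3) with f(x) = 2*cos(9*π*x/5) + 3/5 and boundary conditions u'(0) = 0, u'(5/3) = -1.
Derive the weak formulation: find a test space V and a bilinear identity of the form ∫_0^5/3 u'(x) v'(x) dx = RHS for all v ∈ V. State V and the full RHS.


V = H^1(0, 5/3) (v unrestricted at boundary; u is determined up to an additive constant); weak form: ∫_0^5/3 u'v' dx = ∫_0^5/3 (2*cos(9*π*x/5) + 3/5) v dx − v(5/3) for all v ∈ V.

Multiply both sides by a test function v and integrate from 0 to 5/3:
  ∫_0^5/3 −u''(x) v(x) dx = ∫_0^5/3 f(x) v(x) dx.
Integrate the LHS by parts once:
  ∫_0^5/3 −u'' v dx = −[u'(x) v(x)]_0^5/3 + ∫_0^5/3 u'(x) v'(x) dx.
Thus ∫_0^5/3 u'(x) v'(x) dx = ∫_0^5/3 f(x) v(x) dx + [u'(x) v(x)]_0^5/3.
Choose V so that boundary terms are either known or forced to vanish.
u has inhomogeneous Neumann u'(0) = 0, u'(5/3) = -1. [u' v]_0^5/3 = (-1)·v(5/3) − (0)·v(0) = − v(5/3). Take V = H^1(0, 5/3); boundary term becomes part of RHS.
Weak formulation: find u (satisfying any essential BC) such that ∫_0^5/3 u'(x) v'(x) dx = ∫_0^5/3 f v dx − v(5/3) for all v ∈ V (Neumann data are natural BCs: they enter the RHS as boundary terms).
Substituting f(x) = 2*cos(9*π*x/5) + 3/5, the right-hand side is ∫_0^5/3 (2*cos(9*π*x/5) + 3/5) v dx − v(5/3).
Compatibility check (pure Neumann): taking v ≡ 1 ∈ V gives 0 = ∫_0^5/3 f dx + (-1) − (0), i.e. ∫_0^5/3 f dx must equal u'(0) − u'(5/3) = 1. Indeed ∫_0^5/3 (2*cos(9*π*x/5) + 3/5) dx = 1, so the data are compatible. The solution is then unique only up to an additive constant (fix it e.g. by requiring ∫_0^5/3 u dx = 0).


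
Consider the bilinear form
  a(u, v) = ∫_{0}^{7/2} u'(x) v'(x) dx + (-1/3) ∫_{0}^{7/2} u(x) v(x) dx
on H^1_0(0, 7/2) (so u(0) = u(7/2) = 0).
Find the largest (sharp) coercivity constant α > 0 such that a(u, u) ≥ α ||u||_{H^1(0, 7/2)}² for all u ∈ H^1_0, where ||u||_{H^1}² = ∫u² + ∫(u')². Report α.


α = (-49 + 12*π^2)/(3*(4*π^2 + 49))

Coercivity of a(·,·) on H^1_0(0, 7/2) means a(u, u) ≥ α ||u||_{H^1}² for every u ∈ H^1_0.
The interval has length L = 7/2, and Poincaré/coercivity depend only on L. Here a(u, u) = ∫(u')² + (-1/3)·∫u².
Here c = -1/3 < 0 with |c| < (π/L)² = 4*π^2/49, so coercivity still holds. The condition a(u,u) ≥ α||u||_{H^1}² reads (1−α)∫(u')² ≥ (α−c)∫u². Any admissible α is ≤ 1 (rapidly oscillating u have ∫u²/∫(u')² → 0), and α = 1 would force 0 ≥ (1−c)∫u², impossible since c < 1; so 1−α > 0. By the sharp Poincaré inequality on H^1_0 of an interval of length L, ∫(u')² ≥ (π/L)²∫u² with equality for the first sine mode sin(π(x−x₀)/L) (x₀ the left endpoint), so the inequality holds for all u iff (1−α)(π/L)² ≥ α − c, i.e. α ≤ ((π/L)² + c)/((π/L)² + 1) = (1 + c(L/π)²)/(1 + (L/π)²). (Direct route, valid since c ≤ 0: Poincaré gives c∫u² ≥ c(L/π)²∫(u')², so a(u,u) ≥ (1 + c(L/π)²)∫(u')², while ||u||_{H^1}² ≤ (1 + (L/π)²)∫(u')²; dividing yields the same α.) With (π/L)² = 4*π^2/49 and c = -1/3, the largest admissible constant is α = ((π/L)² + c)/((π/L)² + 1).
Simplifying, α = (-49 + 12*π^2)/(3*(4*π^2 + 49)).


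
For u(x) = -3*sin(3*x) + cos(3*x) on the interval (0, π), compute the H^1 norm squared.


||u||_{H^1(0,π)}^2 = 50*π

u'(x) = -3*sin(3*x) - 9*cos(3*x).
Expand u² and (u')² and integrate term by term on (0, π), using: for integers n ≥ 1, ∫_0^π sin²(nx) dx = ∫_0^π cos²(nx) dx = π/2; for n ≠ n', ∫_0^π sin(nx)sin(n'x) dx = ∫_0^π cos(nx)cos(n'x) dx = 0; and by product-to-sum, ∫_0^π sin(nx)cos(n'x) dx = ½∫_0^π [sin((n+n')x) + sin((n−n')x)] dx, which is 0 when n+n' is even and 2n/(n²−n'²) when n+n' is odd (it need not vanish on (0, π)).
  u² squared terms: (-3)²·∫sin(3x)² dx = 9·π/2 = 9*π/2;  (1)²·∫cos(3x)² dx = 1·π/2 = π/2.
  u² cross terms: 2·(-3)·(1)·∫sin(3x)·cos(3x) dx = -6·(0) = 0.
  So ∫_0^π u² dx = 9*π/2 + π/2 + 0 = 5*π.
  (u')² squared terms: (-9)²·∫cos(3x)² dx = 81·π/2 = 81*π/2;  (-3)²·∫sin(3x)² dx = 9·π/2 = 9*π/2.
  (u')² cross terms: 2·(-9)·(-3)·∫cos(3x)·sin(3x) dx = 54·(0) = 0.
  So ∫_0^π (u')² dx = 81*π/2 + 9*π/2 + 0 = 45*π.
||u||_{H^1}^2 = (5*π) + (45*π) = 50*π.


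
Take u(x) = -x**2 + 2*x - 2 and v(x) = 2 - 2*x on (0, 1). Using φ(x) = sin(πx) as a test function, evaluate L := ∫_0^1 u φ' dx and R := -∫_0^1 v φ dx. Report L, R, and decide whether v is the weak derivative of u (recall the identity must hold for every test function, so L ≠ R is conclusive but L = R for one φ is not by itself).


LHS = -2/π, RHS = -2/π. Yes, v = u' weakly.

u(x) = -x**2 + 2*x - 2, classical derivative u'(x) = 2 - 2*x.
φ(x) = sin(πx), so φ'(x) = π*cos(π*x).
Note φ(0) = φ(1) = 0, so the boundary term u·φ vanishes.
LHS = ∫_0^1 u(x) φ'(x) dx = ∫_0^1 (-π*x^2*cos(π*x) + 2*π*x*cos(π*x) - 2*π*cos(π*x)) dx. Term by term:
  ∫_0^1 -2*π*cos(π*x) dx = 0;  ∫_0^1 -π*x^2*cos(π*x) dx = 2/π;  ∫_0^1 2*π*x*cos(π*x) dx = -4/π.
Sum: 0 + 2/π − 4/π = -2/π.
So LHS = -2/π.
∫_0^1 v(x) φ(x) dx = ∫_0^1 (-2*x*sin(π*x) + 2*sin(π*x)) dx. Term by term:
  ∫_0^1 2*sin(π*x) dx = 4/π;  ∫_0^1 -2*x*sin(π*x) dx = -2/π.
Sum: 4/π − 2/π = 2/π.
So RHS = -∫_0^1 v(x) φ(x) dx = -2/π.
LHS = RHS, so the identity holds for this test φ.
Moreover u is smooth here and v(x) = u'(x) = 2 - 2*x pointwise, so the identity holds for every test function. Hence v is the weak derivative of u.


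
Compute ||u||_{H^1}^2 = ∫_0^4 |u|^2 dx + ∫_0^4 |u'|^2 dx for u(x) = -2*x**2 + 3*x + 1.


||u||_{H^1}^2 = 1976/5

The H^1 norm (squared) on an interval (0, L) is
  ||u||_{H^1}^2 = ∫_0^L u(x)^2 dx + ∫_0^L u'(x)^2 dx.
Compute u'(x) = 3 - 4*x.
Then u(x)^2 = 4*x**4 - 12*x**3 + 5*x**2 + 6*x + 1 and u'(x)^2 = 16*x**2 - 24*x + 9.
Integrate each monomial from 0 to 4 using ∫_0^4 c·x^n dx = c·4^(n+1)/(n+1):
  ∫_0^4 u(x)^2 dx = ∫_0^4 (4*x^4 - 12*x^3 + 5*x^2 + 6*x + 1) dx. Term by term:
    ∫_0^4 4*x^4 dx = 4096/5;  ∫_0^4 -12*x^3 dx = -768;  ∫_0^4 5*x^2 dx = 320/3;
    ∫_0^4 6*x dx = 48;  ∫_0^4 1 dx = 4.
  Sum: 4096/5 − 768 + 320/3 + 48 + 4 = 3148/15.
  ∫_0^4 u'(x)^2 dx = ∫_0^4 (16*x^2 - 24*x + 9) dx. Term by term:
    ∫_0^4 16*x^2 dx = 1024/3;  ∫_0^4 -24*x dx = -192;  ∫_0^4 9 dx = 36.
  Sum: 1024/3 − 192 + 36 = 556/3.
Adding: ||u||_{H^1}^2 = 3148/15 + 556/3 = 1976/5.


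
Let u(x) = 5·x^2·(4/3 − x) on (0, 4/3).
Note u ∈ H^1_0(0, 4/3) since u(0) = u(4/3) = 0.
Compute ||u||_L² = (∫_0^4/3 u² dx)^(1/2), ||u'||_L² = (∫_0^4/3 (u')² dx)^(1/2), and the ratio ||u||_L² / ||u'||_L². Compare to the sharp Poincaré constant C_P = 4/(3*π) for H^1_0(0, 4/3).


||u||_L² / ||u'||_L² = 2*sqrt(14)/21 < C_P = 4/(3*π).

u(x) = 5·x^2·(4/3 − x), so u'(x) = 5*x*(8 - 9*x)/3.
u(x) = 5·x^2·(4/3 − x) vanishes at x = 0 and x = 4/3, so u ∈ H^1_0(0, 4/3). Differentiate via the product rule and integrate the resulting polynomials term by term.
  ∫_0^4/3 u² dx = ∫_0^4/3 (25*x^6 - 200*x^5/3 + 400*x^4/9) dx. Term by term:
    ∫_0^4/3 25*x^6 dx = 409600/15309;  ∫_0^4/3 -200*x^5/3 dx = -409600/6561;  ∫_0^4/3 400*x^4/9 dx = 81920/2187.
  Sum: 409600/15309 − 409600/6561 + 81920/2187 = 81920/45927.
  ∫_0^4/3 (u')² dx = ∫_0^4/3 (225*x^4 - 400*x^3 + 1600*x^2/9) dx. Term by term:
    ∫_0^4/3 225*x^4 dx = 5120/27;  ∫_0^4/3 -400*x^3 dx = -25600/81;  ∫_0^4/3 1600*x^2/9 dx = 102400/729.
  Sum: 5120/27 − 25600/81 + 102400/729 = 10240/729.
∫_0^4/3 u² dx = 81920/45927, so ||u||_L² = 128*sqrt(35)/567.
∫_0^4/3 (u')² dx = 10240/729, so ||u'||_L² = 32*sqrt(10)/27.
Ratio ||u||_L² / ||u'||_L² = 2*sqrt(14)/21.
Sharp Poincaré constant on H^1_0(0, 4/3) is C_P = L/π = 4/(3*π), achieved by sin(3*π/4·x).
A polynomial bump cannot attain the sharp Poincaré constant (only the first sine eigenfunction does), so the ratio is strictly less than C_P, consistent with ||u||_L² ≤ C_P ||u'||_L².


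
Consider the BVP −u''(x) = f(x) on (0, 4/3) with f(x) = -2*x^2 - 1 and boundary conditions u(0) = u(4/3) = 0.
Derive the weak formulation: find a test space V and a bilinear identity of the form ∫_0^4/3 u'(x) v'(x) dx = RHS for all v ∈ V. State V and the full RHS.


V = H^1_0(0, 4/3) (so v(0) = v(4/3) = 0); weak form: ∫_0^4/3 u'v' dx = ∫_0^4/3 (-2*x^2 - 1) v dx for all v ∈ V.

Multiply both sides by a test function v and integrate from 0 to 4/3:
  ∫_0^4/3 −u''(x) v(x) dx = ∫_0^4/3 f(x) v(x) dx.
Integrate the LHS by parts once:
  ∫_0^4/3 −u'' v dx = −[u'(x) v(x)]_0^4/3 + ∫_0^4/3 u'(x) v'(x) dx.
Thus ∫_0^4/3 u'(x) v'(x) dx = ∫_0^4/3 f(x) v(x) dx + [u'(x) v(x)]_0^4/3.
Choose V so that boundary terms are either known or forced to vanish.
u is Dirichlet: u(0) = u(4/3) = 0. Let V = H^1_0(0, 4/3); then v(0) = v(4/3) = 0, and [u' v]_0^4/3 = 0.
Weak formulation: find u (satisfying any essential BC) such that ∫_0^4/3 u'(x) v'(x) dx = ∫_0^4/3 f v dx for all v ∈ V.
Substituting f(x) = -2*x^2 - 1, the right-hand side is ∫_0^4/3 (-2*x^2 - 1) v dx.


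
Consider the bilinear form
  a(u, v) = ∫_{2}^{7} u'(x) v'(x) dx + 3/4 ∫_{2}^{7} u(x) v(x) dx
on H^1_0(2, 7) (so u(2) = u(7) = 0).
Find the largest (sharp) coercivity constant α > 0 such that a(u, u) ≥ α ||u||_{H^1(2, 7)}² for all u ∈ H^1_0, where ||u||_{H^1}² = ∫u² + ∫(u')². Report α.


α = (π^2 + 75/4)/(π^2 + 25)

Coercivity of a(·,·) on H^1_0(2, 7) means a(u, u) ≥ α ||u||_{H^1}² for every u ∈ H^1_0.
The interval has length L = 5, and Poincaré/coercivity depend only on L. Here a(u, u) = ∫(u')² + (3/4)·∫u².
Here 0 < c = 3/4 < 1. The condition a(u,u) ≥ α||u||_{H^1}² reads (1−α)∫(u')² ≥ (α−c)∫u². Any admissible α is ≤ 1 (rapidly oscillating u have ∫u²/∫(u')² → 0), and α = 1 would force 0 ≥ (1−c)∫u², impossible since c < 1; so 1−α > 0. By the sharp Poincaré inequality on H^1_0 of an interval of length L, ∫(u')² ≥ (π/L)²∫u² with equality for the first sine mode sin(π(x−x₀)/L) (x₀ the left endpoint), so the inequality holds for all u iff (1−α)(π/L)² ≥ α − c, i.e. α ≤ ((π/L)² + c)/((π/L)² + 1) = (1 + c(L/π)²)/(1 + (L/π)²). With (π/L)² = π^2/25 and c = 3/4, the largest admissible constant is α = ((π/L)² + c)/((π/L)² + 1).
Simplifying, α = (π^2 + 75/4)/(π^2 + 25).


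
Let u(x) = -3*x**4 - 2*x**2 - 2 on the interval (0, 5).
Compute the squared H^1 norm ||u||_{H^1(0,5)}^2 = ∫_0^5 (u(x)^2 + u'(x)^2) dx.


||u||_{H^1}^2 = 26356515/7

The H^1 norm (squared) on an interval (0, L) is
  ||u||_{H^1}^2 = ∫_0^L u(x)^2 dx + ∫_0^L u'(x)^2 dx.
Compute u'(x) = -12*x**3 - 4*x.
Then u(x)^2 = 9*x**8 + 12*x**6 + 16*x**4 + 8*x**2 + 4 and u'(x)^2 = 144*x**6 + 96*x**4 + 16*x**2.
Integrate each monomial from 0 to 5 using ∫_0^5 c·x^n dx = c·5^(n+1)/(n+1):
  ∫_0^5 u(x)^2 dx = ∫_0^5 (9*x^8 + 12*x^6 + 16*x^4 + 8*x^2 + 4) dx. Term by term:
    ∫_0^5 9*x^8 dx = 1953125;  ∫_0^5 12*x^6 dx = 937500/7;  ∫_0^5 16*x^4 dx = 10000;
    ∫_0^5 8*x^2 dx = 1000/3;  ∫_0^5 4 dx = 20.
  Sum: 1953125 + 937500/7 + 10000 + 1000/3 + 20 = 44045545/21.
  ∫_0^5 u'(x)^2 dx = ∫_0^5 (144*x^6 + 96*x^4 + 16*x^2) dx. Term by term:
    ∫_0^5 144*x^6 dx = 11250000/7;  ∫_0^5 96*x^4 dx = 60000;  ∫_0^5 16*x^2 dx = 2000/3.
  Sum: 11250000/7 + 60000 + 2000/3 = 35024000/21.
Adding: ||u||_{H^1}^2 = 44045545/21 + 35024000/21 = 26356515/7.


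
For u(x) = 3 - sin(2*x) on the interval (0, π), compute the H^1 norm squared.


||u||_{H^1(0,π)}^2 = 23*π/2

u'(x) = -2*cos(2*x).
Expand u² and (u')² and integrate term by term on (0, π), using: for integers n ≥ 1, ∫_0^π sin²(nx) dx = ∫_0^π cos²(nx) dx = π/2; for n ≠ n', ∫_0^π sin(nx)sin(n'x) dx = ∫_0^π cos(nx)cos(n'x) dx = 0; and by product-to-sum, ∫_0^π sin(nx)cos(n'x) dx = ½∫_0^π [sin((n+n')x) + sin((n−n')x)] dx, which is 0 when n+n' is even and 2n/(n²−n'²) when n+n' is odd (it need not vanish on (0, π)). For the constant mode: ∫_0^π 1 dx = π, ∫_0^π cos(nx) dx = 0, ∫_0^π sin(nx) dx = (1−(−1)^n)/n.
  u² squared terms: (3)²·∫1 dx = 9·π = 9*π;  (-1)²·∫sin(2x)² dx = 1·π/2 = π/2.
  u² cross terms: 2·(3)·(-1)·∫1·sin(2x) dx = -6·(0) = 0.
  So ∫_0^π u² dx = 9*π + π/2 + 0 = 19*π/2.
  (u')² squared terms: (-2)²·∫cos(2x)² dx = 4·π/2 = 2*π.
  So ∫_0^π (u')² dx = 2*π.
||u||_{H^1}^2 = (19*π/2) + (2*π) = 23*π/2.


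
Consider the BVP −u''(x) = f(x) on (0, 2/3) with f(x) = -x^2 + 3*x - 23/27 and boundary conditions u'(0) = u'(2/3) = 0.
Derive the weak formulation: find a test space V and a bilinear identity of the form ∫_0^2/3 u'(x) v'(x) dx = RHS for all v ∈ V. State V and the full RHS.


V = H^1(0, 2/3) (no boundary constraint on v; u is determined up to an additive constant); weak form: ∫_0^2/3 u'v' dx = ∫_0^2/3 (-x^2 + 3*x - 23/27) v dx for all v ∈ V.

Multiply both sides by a test function v and integrate from 0 to 2/3:
  ∫_0^2/3 −u''(x) v(x) dx = ∫_0^2/3 f(x) v(x) dx.
Integrate the LHS by parts once:
  ∫_0^2/3 −u'' v dx = −[u'(x) v(x)]_0^2/3 + ∫_0^2/3 u'(x) v'(x) dx.
Thus ∫_0^2/3 u'(x) v'(x) dx = ∫_0^2/3 f(x) v(x) dx + [u'(x) v(x)]_0^2/3.
Choose V so that boundary terms are either known or forced to vanish.
u has homogeneous Neumann: u'(0) = u'(2/3) = 0. So [u' v]_0^2/3 = 0·v(2/3) − 0·v(0) = 0 for any v; take V = H^1(0, 2/3).
Weak formulation: find u (satisfying any essential BC) such that ∫_0^2/3 u'(x) v'(x) dx = ∫_0^2/3 f v dx for all v ∈ V (homogeneous Neumann, so boundary terms vanish).
Substituting f(x) = -x^2 + 3*x - 23/27, the right-hand side is ∫_0^2/3 (-x^2 + 3*x - 23/27) v dx.
Compatibility check (pure Neumann): taking v ≡ 1 ∈ V gives 0 = ∫_0^2/3 f dx + (0) − (0), i.e. ∫_0^2/3 f dx must equal u'(0) − u'(2/3) = 0. Indeed ∫_0^2/3 (-x^2 + 3*x - 23/27) dx = 0, so the data are compatible. The solution is then unique only up to an additive constant (fix it e.g. by requiring ∫_0^2/3 u dx = 0).


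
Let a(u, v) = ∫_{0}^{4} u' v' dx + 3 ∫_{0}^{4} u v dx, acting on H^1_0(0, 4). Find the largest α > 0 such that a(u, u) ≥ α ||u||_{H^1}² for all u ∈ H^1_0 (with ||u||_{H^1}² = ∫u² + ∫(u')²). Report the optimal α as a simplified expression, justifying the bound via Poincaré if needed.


α = 1

Coercivity of a(·,·) on H^1_0(0, 4) means a(u, u) ≥ α ||u||_{H^1}² for every u ∈ H^1_0.
The interval has length L = 4, and Poincaré/coercivity depend only on L. Here a(u, u) = ∫(u')² + (3)·∫u².
Here c = 3 ≥ 1, so a(u,u) = ∫(u')² + c∫u² ≥ ∫(u')² + ∫u² = ||u||_{H^1}², i.e. α = 1 works. No larger α is possible: a(u,u) ≥ α||u||_{H^1}² means (1−α)∫(u')² ≥ (α−c)∫u², and for the modes u_n = sin(nπ(x−x₀)/L) (x₀ the left endpoint) one has ∫u_n²/∫(u_n')² = (L/(nπ))² → 0, so a(u_n,u_n)/||u_n||_{H^1}² → 1. Hence the optimal constant is α = 1.
Therefore α = 1.


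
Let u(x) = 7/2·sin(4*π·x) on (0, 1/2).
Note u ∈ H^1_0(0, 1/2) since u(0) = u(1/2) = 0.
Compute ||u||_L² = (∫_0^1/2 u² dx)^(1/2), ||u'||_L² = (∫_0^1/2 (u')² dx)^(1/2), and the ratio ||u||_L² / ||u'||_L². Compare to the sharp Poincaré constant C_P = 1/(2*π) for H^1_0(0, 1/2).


||u||_L² / ||u'||_L² = 1/(4*π) < C_P = 1/(2*π).

u(x) = 7/2·sin(4*π·x), so u'(x) = 14*π*cos(4*π*x).
Writing u(x) = A·sin(kπx/L) with A = 7/2 and k = 2, use ∫_0^L sin²(kπx/L) dx = L/2 and ∫_0^L cos²(kπx/L) dx = L/2.
u² = 49/4·sin²(4*π·x) and (u')² = 196*π^2·cos²(4*π·x), and each of sin², cos² integrates to L/2 = 1/4 over (0, 1/2).
∫_0^1/2 u² dx = 49/16, so ||u||_L² = 7/4.
∫_0^1/2 (u')² dx = 49*π^2, so ||u'||_L² = 7*π.
Ratio ||u||_L² / ||u'||_L² = 1/(4*π).
Sharp Poincaré constant on H^1_0(0, 1/2) is C_P = L/π = 1/(2*π), achieved by sin(2*π·x).
This is the k = 2 harmonic; the ratio L/(kπ) is strictly less than C_P = L/π, consistent with the sharp inequality ||u||_L² ≤ C_P ||u'||_L².


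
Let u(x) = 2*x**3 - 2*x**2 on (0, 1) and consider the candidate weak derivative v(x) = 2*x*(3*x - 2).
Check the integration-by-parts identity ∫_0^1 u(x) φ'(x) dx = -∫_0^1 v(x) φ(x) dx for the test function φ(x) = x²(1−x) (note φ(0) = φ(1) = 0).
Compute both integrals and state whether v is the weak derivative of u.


LHS = 0, RHS = 0. Yes, v = u' weakly.

u(x) = 2*x**3 - 2*x**2, classical derivative u'(x) = 6*x**2 - 4*x.
φ(x) = x²(1−x), so φ'(x) = x*(2 - 3*x).
Note φ(0) = φ(1) = 0, so the boundary term u·φ vanishes.
LHS = ∫_0^1 u(x) φ'(x) dx = ∫_0^1 (-6*x^5 + 10*x^4 - 4*x^3) dx. Term by term:
  ∫_0^1 -6*x^5 dx = -1;  ∫_0^1 10*x^4 dx = 2;  ∫_0^1 -4*x^3 dx = -1.
Sum: -1 + 2 − 1 = 0.
So LHS = 0.
∫_0^1 v(x) φ(x) dx = ∫_0^1 (-6*x^5 + 10*x^4 - 4*x^3) dx. Term by term:
  ∫_0^1 -6*x^5 dx = -1;  ∫_0^1 10*x^4 dx = 2;  ∫_0^1 -4*x^3 dx = -1.
Sum: -1 + 2 − 1 = 0.
So RHS = -∫_0^1 v(x) φ(x) dx = 0.
LHS = RHS, so the identity holds for this test φ.
Moreover u is smooth here and v(x) = u'(x) = 6*x**2 - 4*x pointwise, so the identity holds for every test function. Hence v is the weak derivative of u.


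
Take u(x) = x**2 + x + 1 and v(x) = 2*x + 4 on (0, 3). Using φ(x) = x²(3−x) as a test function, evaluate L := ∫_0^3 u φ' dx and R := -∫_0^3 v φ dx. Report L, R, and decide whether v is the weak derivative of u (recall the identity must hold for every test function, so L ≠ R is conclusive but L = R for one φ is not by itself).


LHS = -621/20, RHS = -513/10. No, v is not the weak derivative of u.

u(x) = x**2 + x + 1, classical derivative u'(x) = 2*x + 1.
φ(x) = x²(3−x), so φ'(x) = 3*x*(2 - x).
Note φ(0) = φ(3) = 0, so the boundary term u·φ vanishes.
LHS = ∫_0^3 u(x) φ'(x) dx = ∫_0^3 (-3*x^4 + 3*x^3 + 3*x^2 + 6*x) dx. Term by term:
  ∫_0^3 -3*x^4 dx = -729/5;  ∫_0^3 3*x^3 dx = 243/4;  ∫_0^3 3*x^2 dx = 27;
  ∫_0^3 6*x dx = 27.
Sum: -729/5 + 243/4 + 27 + 27 = -621/20.
So LHS = -621/20.
∫_0^3 v(x) φ(x) dx = ∫_0^3 (-2*x^4 + 2*x^3 + 12*x^2) dx. Term by term:
  ∫_0^3 -2*x^4 dx = -486/5;  ∫_0^3 2*x^3 dx = 81/2;  ∫_0^3 12*x^2 dx = 108.
Sum: -486/5 + 81/2 + 108 = 513/10.
So RHS = -∫_0^3 v(x) φ(x) dx = -513/10.
LHS − RHS = 81/4 ≠ 0, so the identity fails.
(For a valid weak derivative the identity must hold for EVERY test function, in particular this one. The failure shows v is NOT the weak derivative of u.)
Correct weak derivative would be u'(x) = 2*x + 1.


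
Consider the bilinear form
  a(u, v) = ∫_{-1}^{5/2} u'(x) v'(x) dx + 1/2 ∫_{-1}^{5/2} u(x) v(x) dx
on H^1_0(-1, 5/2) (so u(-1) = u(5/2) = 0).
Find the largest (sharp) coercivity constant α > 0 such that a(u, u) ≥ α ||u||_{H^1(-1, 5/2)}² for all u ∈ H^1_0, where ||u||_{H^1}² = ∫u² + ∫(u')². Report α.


α = (49 + 8*π^2)/(2*(4*π^2 + 49))

Coercivity of a(·,·) on H^1_0(-1, 5/2) means a(u, u) ≥ α ||u||_{H^1}² for every u ∈ H^1_0.
The interval has length L = 7/2, and Poincaré/coercivity depend only on L. Here a(u, u) = ∫(u')² + (1/2)·∫u².
Here 0 < c = 1/2 < 1. The condition a(u,u) ≥ α||u||_{H^1}² reads (1−α)∫(u')² ≥ (α−c)∫u². Any admissible α is ≤ 1 (rapidly oscillating u have ∫u²/∫(u')² → 0), and α = 1 would force 0 ≥ (1−c)∫u², impossible since c < 1; so 1−α > 0. By the sharp Poincaré inequality on H^1_0 of an interval of length L, ∫(u')² ≥ (π/L)²∫u² with equality for the first sine mode sin(π(x−x₀)/L) (x₀ the left endpoint), so the inequality holds for all u iff (1−α)(π/L)² ≥ α − c, i.e. α ≤ ((π/L)² + c)/((π/L)² + 1) = (1 + c(L/π)²)/(1 + (L/π)²). With (π/L)² = 4*π^2/49 and c = 1/2, the largest admissible constant is α = ((π/L)² + c)/((π/L)² + 1).
Simplifying, α = (49 + 8*π^2)/(2*(4*π^2 + 49)).


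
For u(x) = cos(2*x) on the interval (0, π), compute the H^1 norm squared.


||u||_{H^1(0,π)}^2 = 5*π/2

u'(x) = -2*sin(2*x).
Expand u² and (u')² and integrate term by term on (0, π), using: for integers n ≥ 1, ∫_0^π sin²(nx) dx = ∫_0^π cos²(nx) dx = π/2; for n ≠ n', ∫_0^π sin(nx)sin(n'x) dx = ∫_0^π cos(nx)cos(n'x) dx = 0; and by product-to-sum, ∫_0^π sin(nx)cos(n'x) dx = ½∫_0^π [sin((n+n')x) + sin((n−n')x)] dx, which is 0 when n+n' is even and 2n/(n²−n'²) when n+n' is odd (it need not vanish on (0, π)).
  u² squared terms: (1)²·∫cos(2x)² dx = 1·π/2 = π/2.
  So ∫_0^π u² dx = π/2.
  (u')² squared terms: (-2)²·∫sin(2x)² dx = 4·π/2 = 2*π.
  So ∫_0^π (u')² dx = 2*π.
||u||_{H^1}^2 = (π/2) + (2*π) = 5*π/2.


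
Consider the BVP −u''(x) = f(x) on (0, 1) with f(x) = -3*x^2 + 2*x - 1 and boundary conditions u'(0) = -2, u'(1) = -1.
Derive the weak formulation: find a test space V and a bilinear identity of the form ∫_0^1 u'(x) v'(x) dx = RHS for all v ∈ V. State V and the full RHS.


V = H^1(0, 1) (v unrestricted at boundary; u is determined up to an additive constant); weak form: ∫_0^1 u'v' dx = ∫_0^1 (-3*x^2 + 2*x - 1) v dx − v(1) + 2·v(0) for all v ∈ V.

Multiply both sides by a test function v and integrate from 0 to 1:
  ∫_0^1 −u''(x) v(x) dx = ∫_0^1 f(x) v(x) dx.
Integrate the LHS by parts once:
  ∫_0^1 −u'' v dx = −[u'(x) v(x)]_0^1 + ∫_0^1 u'(x) v'(x) dx.
Thus ∫_0^1 u'(x) v'(x) dx = ∫_0^1 f(x) v(x) dx + [u'(x) v(x)]_0^1.
Choose V so that boundary terms are either known or forced to vanish.
u has inhomogeneous Neumann u'(0) = -2, u'(1) = -1. [u' v]_0^1 = (-1)·v(1) − (-2)·v(0) = − v(1) + 2·v(0). Take V = H^1(0, 1); boundary term becomes part of RHS.
Weak formulation: find u (satisfying any essential BC) such that ∫_0^1 u'(x) v'(x) dx = ∫_0^1 f v dx − v(1) + 2·v(0) for all v ∈ V (Neumann data are natural BCs: they enter the RHS as boundary terms).
Substituting f(x) = -3*x^2 + 2*x - 1, the right-hand side is ∫_0^1 (-3*x^2 + 2*x - 1) v dx − v(1) + 2·v(0).
Compatibility check (pure Neumann): taking v ≡ 1 ∈ V gives 0 = ∫_0^1 f dx + (-1) − (-2), i.e. ∫_0^1 f dx must equal u'(0) − u'(1) = -1. Indeed ∫_0^1 (-3*x^2 + 2*x - 1) dx = -1, so the data are compatible. The solution is then unique only up to an additive constant (fix it e.g. by requiring ∫_0^1 u dx = 0).


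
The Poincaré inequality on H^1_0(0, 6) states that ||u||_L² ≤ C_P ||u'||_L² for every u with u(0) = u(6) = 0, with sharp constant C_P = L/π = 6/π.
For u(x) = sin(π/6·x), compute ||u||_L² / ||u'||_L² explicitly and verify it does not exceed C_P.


||u||_L² / ||u'||_L² = 6/π = C_P.

u(x) = sin(π/6·x), so u'(x) = π*cos(π*x/6)/6.
Writing u(x) = A·sin(kπx/L) with A = 1 and k = 1, use ∫_0^L sin²(kπx/L) dx = L/2 and ∫_0^L cos²(kπx/L) dx = L/2.
u² = 1·sin²(π/6·x) and (u')² = π^2/36·cos²(π/6·x), and each of sin², cos² integrates to L/2 = 3 over (0, 6).
∫_0^6 u² dx = 3, so ||u||_L² = sqrt(3).
∫_0^6 (u')² dx = π^2/12, so ||u'||_L² = sqrt(3)*π/6.
Ratio ||u||_L² / ||u'||_L² = 6/π.
Sharp Poincaré constant on H^1_0(0, 6) is C_P = L/π = 6/π, achieved by sin(π/6·x).
This is the k = 1 eigenfunction (up to amplitude), so the ratio equals the sharp Poincaré constant exactly.


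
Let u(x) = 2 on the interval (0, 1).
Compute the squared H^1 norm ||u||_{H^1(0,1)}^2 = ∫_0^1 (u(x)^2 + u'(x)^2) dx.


||u||_{H^1}^2 = 4

The H^1 norm (squared) on an interval (0, L) is
  ||u||_{H^1}^2 = ∫_0^L u(x)^2 dx + ∫_0^L u'(x)^2 dx.
Compute u'(x) = 0.
Then u(x)^2 = 4 and u'(x)^2 = 0.
Integrate each monomial from 0 to 1 using ∫_0^1 c·x^n dx = c·1^(n+1)/(n+1):
  ∫_0^1 u(x)^2 dx = ∫_0^1 (4) dx. Term by term:
    ∫_0^1 4 dx = 4.
  ∫_0^1 u'(x)^2 dx = ∫_0^1 (0) dx. Term by term:
    ∫_0^1 0 dx = 0.
Adding: ||u||_{H^1}^2 = 4 + 0 = 4.


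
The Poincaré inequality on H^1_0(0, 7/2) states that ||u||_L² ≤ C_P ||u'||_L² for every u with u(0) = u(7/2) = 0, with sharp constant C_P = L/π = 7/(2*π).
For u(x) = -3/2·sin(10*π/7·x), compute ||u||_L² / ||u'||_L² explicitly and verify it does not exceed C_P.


||u||_L² / ||u'||_L² = 7/(10*π) < C_P = 7/(2*π).

u(x) = -3/2·sin(10*π/7·x), so u'(x) = -15*π*cos(10*π*x/7)/7.
Writing u(x) = A·sin(kπx/L) with A = -3/2 and k = 5, use ∫_0^L sin²(kπx/L) dx = L/2 and ∫_0^L cos²(kπx/L) dx = L/2.
u² = 9/4·sin²(10*π/7·x) and (u')² = 225*π^2/49·cos²(10*π/7·x), and each of sin², cos² integrates to L/2 = 7/4 over (0, 7/2).
∫_0^7/2 u² dx = 63/16, so ||u||_L² = 3*sqrt(7)/4.
∫_0^7/2 (u')² dx = 225*π^2/28, so ||u'||_L² = 15*sqrt(7)*π/14.
Ratio ||u||_L² / ||u'||_L² = 7/(10*π).
Sharp Poincaré constant on H^1_0(0, 7/2) is C_P = L/π = 7/(2*π), achieved by sin(2*π/7·x).
This is the k = 5 harmonic; the ratio L/(kπ) is strictly less than C_P = L/π, consistent with the sharp inequality ||u||_L² ≤ C_P ||u'||_L².


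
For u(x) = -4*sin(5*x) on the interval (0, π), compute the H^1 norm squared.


||u||_{H^1(0,π)}^2 = 208*π

u'(x) = -20*cos(5*x).
Expand u² and (u')² and integrate term by term on (0, π), using: for integers n ≥ 1, ∫_0^π sin²(nx) dx = ∫_0^π cos²(nx) dx = π/2; for n ≠ n', ∫_0^π sin(nx)sin(n'x) dx = ∫_0^π cos(nx)cos(n'x) dx = 0; and by product-to-sum, ∫_0^π sin(nx)cos(n'x) dx = ½∫_0^π [sin((n+n')x) + sin((n−n')x)] dx, which is 0 when n+n' is even and 2n/(n²−n'²) when n+n' is odd (it need not vanish on (0, π)).
  u² squared terms: (-4)²·∫sin(5x)² dx = 16·π/2 = 8*π.
  So ∫_0^π u² dx = 8*π.
  (u')² squared terms: (-20)²·∫cos(5x)² dx = 400·π/2 = 200*π.
  So ∫_0^π (u')² dx = 200*π.
||u||_{H^1}^2 = (8*π) + (200*π) = 208*π.


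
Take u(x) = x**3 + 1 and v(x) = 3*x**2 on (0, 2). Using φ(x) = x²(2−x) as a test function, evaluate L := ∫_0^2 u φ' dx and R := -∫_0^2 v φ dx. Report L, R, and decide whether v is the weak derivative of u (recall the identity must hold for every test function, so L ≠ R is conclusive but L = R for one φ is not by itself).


LHS = -32/5, RHS = -32/5. Yes, v = u' weakly.

u(x) = x**3 + 1, classical derivative u'(x) = 3*x**2.
φ(x) = x²(2−x), so φ'(x) = x*(4 - 3*x).
Note φ(0) = φ(2) = 0, so the boundary term u·φ vanishes.
LHS = ∫_0^2 u(x) φ'(x) dx = ∫_0^2 (-3*x^5 + 4*x^4 - 3*x^2 + 4*x) dx. Term by term:
  ∫_0^2 -3*x^5 dx = -32;  ∫_0^2 4*x^4 dx = 128/5;  ∫_0^2 -3*x^2 dx = -8;
  ∫_0^2 4*x dx = 8.
Sum: -32 + 128/5 − 8 + 8 = -32/5.
So LHS = -32/5.
∫_0^2 v(x) φ(x) dx = ∫_0^2 (-3*x^5 + 6*x^4) dx. Term by term:
  ∫_0^2 -3*x^5 dx = -32;  ∫_0^2 6*x^4 dx = 192/5.
Sum: -32 + 192/5 = 32/5.
So RHS = -∫_0^2 v(x) φ(x) dx = -32/5.
LHS = RHS, so the identity holds for this test φ.
Moreover u is smooth here and v(x) = u'(x) = 3*x**2 pointwise, so the identity holds for every test function. Hence v is the weak derivative of u.


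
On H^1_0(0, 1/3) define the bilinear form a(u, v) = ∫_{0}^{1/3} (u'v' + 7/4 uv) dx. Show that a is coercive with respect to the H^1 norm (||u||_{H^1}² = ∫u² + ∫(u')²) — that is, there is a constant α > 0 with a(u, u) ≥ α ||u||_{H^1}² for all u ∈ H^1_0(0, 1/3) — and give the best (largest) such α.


α = 1

Coercivity of a(·,·) on H^1_0(0, 1/3) means a(u, u) ≥ α ||u||_{H^1}² for every u ∈ H^1_0.
The interval has length L = 1/3, and Poincaré/coercivity depend only on L. Here a(u, u) = ∫(u')² + (7/4)·∫u².
Here c = 7/4 ≥ 1, so a(u,u) = ∫(u')² + c∫u² ≥ ∫(u')² + ∫u² = ||u||_{H^1}², i.e. α = 1 works. No larger α is possible: a(u,u) ≥ α||u||_{H^1}² means (1−α)∫(u')² ≥ (α−c)∫u², and for the modes u_n = sin(nπ(x−x₀)/L) (x₀ the left endpoint) one has ∫u_n²/∫(u_n')² = (L/(nπ))² → 0, so a(u_n,u_n)/||u_n||_{H^1}² → 1. Hence the optimal constant is α = 1.
Therefore α = 1.


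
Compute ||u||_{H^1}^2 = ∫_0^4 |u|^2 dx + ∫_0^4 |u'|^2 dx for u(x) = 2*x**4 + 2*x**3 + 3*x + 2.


||u||_{H^1}^2 = 135794012/315

The H^1 norm (squared) on an interval (0, L) is
  ||u||_{H^1}^2 = ∫_0^L u(x)^2 dx + ∫_0^L u'(x)^2 dx.
Compute u'(x) = 8*x**3 + 6*x**2 + 3.
Then u(x)^2 = 4*x**8 + 8*x**7 + 4*x**6 + 12*x**5 + 20*x**4 + 8*x**3 + 9*x**2 + 12*x + 4 and u'(x)^2 = 64*x**6 + 96*x**5 + 36*x**4 + 48*x**3 + 36*x**2 + 9.
Integrate each monomial from 0 to 4 using ∫_0^4 c·x^n dx = c·4^(n+1)/(n+1):
  ∫_0^4 u(x)^2 dx = ∫_0^4 (4*x^8 + 8*x^7 + 4*x^6 + 12*x^5 + 20*x^4 + 8*x^3 + 9*x^2 + 12*x + 4) dx. Term by term:
    ∫_0^4 4*x^8 dx = 1048576/9;  ∫_0^4 8*x^7 dx = 65536;  ∫_0^4 4*x^6 dx = 65536/7;
    ∫_0^4 12*x^5 dx = 8192;  ∫_0^4 20*x^4 dx = 4096;  ∫_0^4 8*x^3 dx = 512;
    ∫_0^4 9*x^2 dx = 192;  ∫_0^4 12*x dx = 96;  ∫_0^4 4 dx = 16.
  Sum: 1048576/9 + 65536 + 65536/7 + 8192 + 4096 + 512 + 192 + 96 + 16 = 12884176/63.
  ∫_0^4 u'(x)^2 dx = ∫_0^4 (64*x^6 + 96*x^5 + 36*x^4 + 48*x^3 + 36*x^2 + 9) dx. Term by term:
    ∫_0^4 64*x^6 dx = 1048576/7;  ∫_0^4 96*x^5 dx = 65536;  ∫_0^4 36*x^4 dx = 36864/5;
    ∫_0^4 48*x^3 dx = 3072;  ∫_0^4 36*x^2 dx = 768;  ∫_0^4 9 dx = 36.
  Sum: 1048576/7 + 65536 + 36864/5 + 3072 + 768 + 36 = 7930348/35.
Adding: ||u||_{H^1}^2 = 12884176/63 + 7930348/35 = 135794012/315.


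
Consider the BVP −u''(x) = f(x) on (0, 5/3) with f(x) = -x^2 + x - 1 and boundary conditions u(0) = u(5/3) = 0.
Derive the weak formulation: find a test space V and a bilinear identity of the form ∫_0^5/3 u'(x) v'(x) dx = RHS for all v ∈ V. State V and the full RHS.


V = H^1_0(0, 5/3) (so v(0) = v(5/3) = 0); weak form: ∫_0^5/3 u'v' dx = ∫_0^5/3 (-x^2 + x - 1) v dx for all v ∈ V.

Multiply both sides by a test function v and integrate from 0 to 5/3:
  ∫_0^5/3 −u''(x) v(x) dx = ∫_0^5/3 f(x) v(x) dx.
Integrate the LHS by parts once:
  ∫_0^5/3 −u'' v dx = −[u'(x) v(x)]_0^5/3 + ∫_0^5/3 u'(x) v'(x) dx.
Thus ∫_0^5/3 u'(x) v'(x) dx = ∫_0^5/3 f(x) v(x) dx + [u'(x) v(x)]_0^5/3.
Choose V so that boundary terms are either known or forced to vanish.
u is Dirichlet: u(0) = u(5/3) = 0. Let V = H^1_0(0, 5/3); then v(0) = v(5/3) = 0, and [u' v]_0^5/3 = 0.
Weak formulation: find u (satisfying any essential BC) such that ∫_0^5/3 u'(x) v'(x) dx = ∫_0^5/3 f v dx for all v ∈ V.
Substituting f(x) = -x^2 + x - 1, the right-hand side is ∫_0^5/3 (-x^2 + x - 1) v dx.


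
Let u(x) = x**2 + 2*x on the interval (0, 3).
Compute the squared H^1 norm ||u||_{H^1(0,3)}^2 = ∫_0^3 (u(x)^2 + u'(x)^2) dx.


||u||_{H^1}^2 = 1248/5

The H^1 norm (squared) on an interval (0, L) is
  ||u||_{H^1}^2 = ∫_0^L u(x)^2 dx + ∫_0^L u'(x)^2 dx.
Compute u'(x) = 2*x + 2.
Then u(x)^2 = x**4 + 4*x**3 + 4*x**2 and u'(x)^2 = 4*x**2 + 8*x + 4.
Integrate each monomial from 0 to 3 using ∫_0^3 c·x^n dx = c·3^(n+1)/(n+1):
  ∫_0^3 u(x)^2 dx = ∫_0^3 (x^4 + 4*x^3 + 4*x^2) dx. Term by term:
    ∫_0^3 x^4 dx = 243/5;  ∫_0^3 4*x^3 dx = 81;  ∫_0^3 4*x^2 dx = 36.
  Sum: 243/5 + 81 + 36 = 828/5.
  ∫_0^3 u'(x)^2 dx = ∫_0^3 (4*x^2 + 8*x + 4) dx. Term by term:
    ∫_0^3 4*x^2 dx = 36;  ∫_0^3 8*x dx = 36;  ∫_0^3 4 dx = 12.
  Sum: 36 + 36 + 12 = 84.
Adding: ||u||_{H^1}^2 = 828/5 + 84 = 1248/5.


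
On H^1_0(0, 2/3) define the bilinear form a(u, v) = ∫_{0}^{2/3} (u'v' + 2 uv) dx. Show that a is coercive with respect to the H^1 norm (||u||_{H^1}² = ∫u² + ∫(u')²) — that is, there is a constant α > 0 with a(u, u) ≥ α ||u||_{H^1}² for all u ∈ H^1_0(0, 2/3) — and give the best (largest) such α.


α = 1

Coercivity of a(·,·) on H^1_0(0, 2/3) means a(u, u) ≥ α ||u||_{H^1}² for every u ∈ H^1_0.
The interval has length L = 2/3, and Poincaré/coercivity depend only on L. Here a(u, u) = ∫(u')² + (2)·∫u².
Here c = 2 ≥ 1, so a(u,u) = ∫(u')² + c∫u² ≥ ∫(u')² + ∫u² = ||u||_{H^1}², i.e. α = 1 works. No larger α is possible: a(u,u) ≥ α||u||_{H^1}² means (1−α)∫(u')² ≥ (α−c)∫u², and for the modes u_n = sin(nπ(x−x₀)/L) (x₀ the left endpoint) one has ∫u_n²/∫(u_n')² = (L/(nπ))² → 0, so a(u_n,u_n)/||u_n||_{H^1}² → 1. Hence the optimal constant is α = 1.
Therefore α = 1.


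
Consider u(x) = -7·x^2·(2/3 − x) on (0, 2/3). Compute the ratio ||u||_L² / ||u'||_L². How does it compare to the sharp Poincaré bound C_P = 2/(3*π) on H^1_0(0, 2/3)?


||u||_L² / ||u'||_L² = sqrt(14)/21 < C_P = 2/(3*π).

u(x) = -7·x^2·(2/3 − x), so u'(x) = 7*x*(9*x - 4)/3.
u(x) = -7·x^2·(2/3 − x) vanishes at x = 0 and x = 2/3, so u ∈ H^1_0(0, 2/3). Differentiate via the product rule and integrate the resulting polynomials term by term.
  ∫_0^2/3 u² dx = ∫_0^2/3 (49*x^6 - 196*x^5/3 + 196*x^4/9) dx. Term by term:
    ∫_0^2/3 49*x^6 dx = 896/2187;  ∫_0^2/3 -196*x^5/3 dx = -6272/6561;  ∫_0^2/3 196*x^4/9 dx = 6272/10935.
  Sum: 896/2187 − 6272/6561 + 6272/10935 = 896/32805.
  ∫_0^2/3 (u')² dx = ∫_0^2/3 (441*x^4 - 392*x^3 + 784*x^2/9) dx. Term by term:
    ∫_0^2/3 441*x^4 dx = 1568/135;  ∫_0^2/3 -392*x^3 dx = -1568/81;  ∫_0^2/3 784*x^2/9 dx = 6272/729.
  Sum: 1568/135 − 1568/81 + 6272/729 = 3136/3645.
∫_0^2/3 u² dx = 896/32805, so ||u||_L² = 8*sqrt(70)/405.
∫_0^2/3 (u')² dx = 3136/3645, so ||u'||_L² = 56*sqrt(5)/135.
Ratio ||u||_L² / ||u'||_L² = sqrt(14)/21.
Sharp Poincaré constant on H^1_0(0, 2/3) is C_P = L/π = 2/(3*π), achieved by sin(3*π/2·x).
A polynomial bump cannot attain the sharp Poincaré constant (only the first sine eigenfunction does), so the ratio is strictly less than C_P, consistent with ||u||_L² ≤ C_P ||u'||_L².


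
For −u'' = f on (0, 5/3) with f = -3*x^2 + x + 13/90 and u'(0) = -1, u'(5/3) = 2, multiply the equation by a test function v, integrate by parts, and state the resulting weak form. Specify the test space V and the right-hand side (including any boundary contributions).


V = H^1(0, 5/3) (v unrestricted at boundary; u is determined up to an additive constant); weak form: ∫_0^5/3 u'v' dx = ∫_0^5/3 (-3*x^2 + x + 13/90) v dx + 2·v(5/3) + v(0) for all v ∈ V.

Multiply both sides by a test function v and integrate from 0 to 5/3:
  ∫_0^5/3 −u''(x) v(x) dx = ∫_0^5/3 f(x) v(x) dx.
Integrate the LHS by parts once:
  ∫_0^5/3 −u'' v dx = −[u'(x) v(x)]_0^5/3 + ∫_0^5/3 u'(x) v'(x) dx.
Thus ∫_0^5/3 u'(x) v'(x) dx = ∫_0^5/3 f(x) v(x) dx + [u'(x) v(x)]_0^5/3.
Choose V so that boundary terms are either known or forced to vanish.
u has inhomogeneous Neumann u'(0) = -1, u'(5/3) = 2. [u' v]_0^5/3 = (2)·v(5/3) − (-1)·v(0) = 2·v(5/3) + v(0). Take V = H^1(0, 5/3); boundary term becomes part of RHS.
Weak formulation: find u (satisfying any essential BC) such that ∫_0^5/3 u'(x) v'(x) dx = ∫_0^5/3 f v dx + 2·v(5/3) + v(0) for all v ∈ V (Neumann data are natural BCs: they enter the RHS as boundary terms).
Substituting f(x) = -3*x^2 + x + 13/90, the right-hand side is ∫_0^5/3 (-3*x^2 + x + 13/90) v dx + 2·v(5/3) + v(0).
Compatibility check (pure Neumann): taking v ≡ 1 ∈ V gives 0 = ∫_0^5/3 f dx + (2) − (-1), i.e. ∫_0^5/3 f dx must equal u'(0) − u'(5/3) = -3. Indeed ∫_0^5/3 (-3*x^2 + x + 13/90) dx = -3, so the data are compatible. The solution is then unique only up to an additive constant (fix it e.g. by requiring ∫_0^5/3 u dx = 0).
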